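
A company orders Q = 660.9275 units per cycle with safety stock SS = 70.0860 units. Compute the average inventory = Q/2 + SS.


Q/2 = 330.4638
Avg = 330.4638 + 70.0860 = 400.5498

400.5498 units


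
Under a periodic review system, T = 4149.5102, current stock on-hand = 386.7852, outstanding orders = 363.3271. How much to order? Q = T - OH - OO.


Inventory position = OH + OO = 386.7852 + 363.3271 = 750.1123
Q = 4149.5102 - 750.1123 = 3399.3979

3399.3979 units


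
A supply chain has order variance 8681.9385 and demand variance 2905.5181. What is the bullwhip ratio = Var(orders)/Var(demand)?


BW = 8681.9385 / 2905.5181 = 2.9881

2.9881


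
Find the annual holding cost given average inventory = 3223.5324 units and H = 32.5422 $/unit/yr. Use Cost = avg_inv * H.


Cost = 3223.5324 * 32.5422 = 104900.8361

104900.8361 $/yr


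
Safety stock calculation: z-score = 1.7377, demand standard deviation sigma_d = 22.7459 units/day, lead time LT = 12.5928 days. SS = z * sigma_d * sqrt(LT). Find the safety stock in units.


sqrt(LT) = sqrt(12.5928) = 3.5486
SS = 1.7377 * 22.7459 * 3.5486 = 140.2617

140.2617 units


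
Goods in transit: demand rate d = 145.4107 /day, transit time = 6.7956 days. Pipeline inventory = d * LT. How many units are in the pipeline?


Pipeline = 145.4107 * 6.7956 = 988.1530

988.1530 units


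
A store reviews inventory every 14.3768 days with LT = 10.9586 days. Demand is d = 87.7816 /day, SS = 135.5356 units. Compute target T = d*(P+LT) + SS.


P + LT = 25.3354
d*(P+LT) = 87.7816 * 25.3354 = 2223.9819
T = 2223.9819 + 135.5356 = 2359.5175

2359.5175 units


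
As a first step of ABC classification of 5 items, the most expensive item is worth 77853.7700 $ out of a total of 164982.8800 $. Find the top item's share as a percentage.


Top item = 77853.7700
Total = 164982.8800
Percentage = 77853.7700 / 164982.8800 * 100 = 47.1890

47.1890%


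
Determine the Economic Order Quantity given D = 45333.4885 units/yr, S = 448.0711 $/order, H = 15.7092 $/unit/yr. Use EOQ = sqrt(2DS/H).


2*D*S = 2 * 45333.4885 * 448.0711 = 40625252.1181
2*D*S/H = 2586080.2662
EOQ = sqrt(2586080.2662) = 1608.1294

1608.1294 units


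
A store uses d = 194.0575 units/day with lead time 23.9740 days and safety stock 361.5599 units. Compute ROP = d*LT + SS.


d*LT = 194.0575 * 23.9740 = 4652.3345
ROP = 4652.3345 + 361.5599 = 5013.8944

5013.8944 units


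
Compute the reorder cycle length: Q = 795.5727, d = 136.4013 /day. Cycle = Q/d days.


Cycle = 795.5727 / 136.4013 = 5.8326

5.8326 days


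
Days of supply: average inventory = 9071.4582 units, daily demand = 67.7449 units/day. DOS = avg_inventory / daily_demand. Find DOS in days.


DOS = 9071.4582 / 67.7449 = 133.9061

133.9061 days


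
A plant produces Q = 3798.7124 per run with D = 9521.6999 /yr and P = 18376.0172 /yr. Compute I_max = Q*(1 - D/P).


D/P = 0.5182
1 - D/P = 0.4818
I_max = 3798.7124 * 0.4818 = 1830.3751

1830.3751 units


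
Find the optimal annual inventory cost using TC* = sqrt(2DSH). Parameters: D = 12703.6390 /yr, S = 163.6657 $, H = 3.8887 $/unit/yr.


2*D*S*H = 16170380.9727
TC* = sqrt(16170380.9727) = 4021.2412

4021.2412 $/yr


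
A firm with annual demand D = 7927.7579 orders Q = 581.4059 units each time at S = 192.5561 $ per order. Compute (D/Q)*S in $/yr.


Number of orders = D/Q = 13.6355
Cost = 13.6355 * 192.5561 = 2625.5980

2625.5980 $/yr


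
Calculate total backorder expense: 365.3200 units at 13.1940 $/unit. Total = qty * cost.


Total = 365.3200 * 13.1940 = 4820.0321

4820.0321 $


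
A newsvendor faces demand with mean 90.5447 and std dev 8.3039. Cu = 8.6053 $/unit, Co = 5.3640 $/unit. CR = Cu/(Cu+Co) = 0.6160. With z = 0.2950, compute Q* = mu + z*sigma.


CR = Cu/(Cu+Co) = 8.6053/(8.6053+5.3640) = 0.6160
z = 0.2950
Q* = 90.5447 + 0.2950 * 8.3039 = 92.9944

92.9944 units


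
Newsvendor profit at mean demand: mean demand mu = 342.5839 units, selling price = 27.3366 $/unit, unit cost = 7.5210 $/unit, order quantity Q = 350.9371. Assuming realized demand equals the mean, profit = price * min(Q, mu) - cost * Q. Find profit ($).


Sales at mu = min(350.9371, 342.5839) = 342.5839
Revenue = 27.3366 * 342.5839 = 9365.0790
Total cost = 7.5210 * 350.9371 = 2639.3979
Profit = 9365.0790 - 2639.3979 = 6725.6811

6725.6811 $


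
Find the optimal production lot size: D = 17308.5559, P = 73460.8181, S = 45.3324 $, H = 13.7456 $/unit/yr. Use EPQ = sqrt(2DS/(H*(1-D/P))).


1 - D/P = 1 - 0.2356 = 0.7644
H*(1-D/P) = 10.5069
2DS = 1569276.7590
EPQ = sqrt(149356.5745) = 386.4668

386.4668 units


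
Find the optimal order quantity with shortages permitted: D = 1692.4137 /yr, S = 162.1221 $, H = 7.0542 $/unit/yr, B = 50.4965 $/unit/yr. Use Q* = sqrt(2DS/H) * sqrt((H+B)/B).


sqrt(2DS/H) = 278.9109
sqrt((H+B)/B) = 1.0676
Q* = 278.9109 * 1.0676 = 297.7557

297.7557 units


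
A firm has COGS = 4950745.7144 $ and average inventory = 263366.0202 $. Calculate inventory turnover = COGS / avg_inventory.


Turnover = 4950745.7144 / 263366.0202 = 18.7980

18.7980


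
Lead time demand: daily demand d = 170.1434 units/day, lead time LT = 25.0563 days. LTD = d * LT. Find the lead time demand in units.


LTD = 170.1434 * 25.0563 = 4263.1641

4263.1641 units


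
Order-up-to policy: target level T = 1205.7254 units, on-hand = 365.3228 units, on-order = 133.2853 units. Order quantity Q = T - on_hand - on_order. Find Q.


Inventory position = OH + OO = 365.3228 + 133.2853 = 498.6081
Q = 1205.7254 - 498.6081 = 707.1173

707.1173 units


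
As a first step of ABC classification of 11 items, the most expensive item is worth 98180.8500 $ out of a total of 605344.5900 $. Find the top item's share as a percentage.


Top item = 98180.8500
Total = 605344.5900
Percentage = 98180.8500 / 605344.5900 * 100 = 16.2190

16.2190%


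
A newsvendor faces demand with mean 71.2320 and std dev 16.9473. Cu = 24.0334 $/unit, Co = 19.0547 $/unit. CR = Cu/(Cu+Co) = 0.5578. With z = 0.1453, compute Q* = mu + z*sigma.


CR = Cu/(Cu+Co) = 24.0334/(24.0334+19.0547) = 0.5578
z = 0.1453
Q* = 71.2320 + 0.1453 * 16.9473 = 73.6944

73.6944 units


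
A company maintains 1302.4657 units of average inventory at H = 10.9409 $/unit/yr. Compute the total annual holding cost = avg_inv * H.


Cost = 1302.4657 * 10.9409 = 14250.1470

14250.1470 $/yr


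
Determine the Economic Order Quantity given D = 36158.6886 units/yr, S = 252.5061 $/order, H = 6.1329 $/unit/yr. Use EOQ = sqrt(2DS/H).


2*D*S = 2 * 36158.6886 * 252.5061 = 18260578.8790
2*D*S/H = 2977478.6608
EOQ = sqrt(2977478.6608) = 1725.5372

1725.5372 units


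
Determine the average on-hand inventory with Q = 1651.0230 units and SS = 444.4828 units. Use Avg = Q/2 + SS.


Q/2 = 825.5115
Avg = 825.5115 + 444.4828 = 1269.9943

1269.9943 units


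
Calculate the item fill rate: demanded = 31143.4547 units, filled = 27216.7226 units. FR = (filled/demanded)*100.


FR = 27216.7226 / 31143.4547 * 100 = 87.3915

87.3915%


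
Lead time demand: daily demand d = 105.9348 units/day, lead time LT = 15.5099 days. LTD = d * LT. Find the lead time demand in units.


LTD = 105.9348 * 15.5099 = 1643.0382

1643.0382 units


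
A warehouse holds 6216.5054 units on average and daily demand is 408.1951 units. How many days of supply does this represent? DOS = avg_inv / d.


DOS = 6216.5054 / 408.1951 = 15.2293

15.2293 days


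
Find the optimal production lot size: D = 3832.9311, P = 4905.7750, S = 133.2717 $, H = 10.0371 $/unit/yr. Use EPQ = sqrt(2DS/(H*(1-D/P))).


1 - D/P = 1 - 0.7813 = 0.2187
H*(1-D/P) = 2.1950
2DS = 1021642.4874
EPQ = sqrt(465437.9426) = 682.2301

682.2301 units


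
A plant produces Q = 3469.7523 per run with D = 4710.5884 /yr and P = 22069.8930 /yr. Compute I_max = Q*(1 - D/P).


D/P = 0.2134
1 - D/P = 0.7866
I_max = 3469.7523 * 0.7866 = 2729.1699

2729.1699 units


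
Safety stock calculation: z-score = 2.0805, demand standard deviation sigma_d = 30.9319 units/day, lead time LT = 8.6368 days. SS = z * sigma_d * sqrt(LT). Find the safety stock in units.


sqrt(LT) = sqrt(8.6368) = 2.9388
SS = 2.0805 * 30.9319 * 2.9388 = 189.1258

189.1258 units


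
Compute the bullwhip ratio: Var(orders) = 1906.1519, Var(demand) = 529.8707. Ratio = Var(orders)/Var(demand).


BW = 1906.1519 / 529.8707 = 3.5974

3.5974


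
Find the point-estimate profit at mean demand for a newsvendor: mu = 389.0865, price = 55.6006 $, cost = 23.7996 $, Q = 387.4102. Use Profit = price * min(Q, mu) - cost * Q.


Sales at mu = min(387.4102, 389.0865) = 387.4102
Revenue = 55.6006 * 387.4102 = 21540.2396
Total cost = 23.7996 * 387.4102 = 9220.2078
Profit = 21540.2396 - 9220.2078 = 12320.0318

12320.0318 $


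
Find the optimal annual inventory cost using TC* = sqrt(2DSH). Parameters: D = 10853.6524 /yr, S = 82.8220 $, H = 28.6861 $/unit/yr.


2*D*S*H = 51573086.8174
TC* = sqrt(51573086.8174) = 7181.4404

7181.4404 $/yr


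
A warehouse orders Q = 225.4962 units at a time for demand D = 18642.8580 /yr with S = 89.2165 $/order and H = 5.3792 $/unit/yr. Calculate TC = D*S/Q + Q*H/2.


Ordering cost = D*S/Q = 7375.9582
Holding cost = Q*H/2 = 606.4946
TC = 7375.9582 + 606.4946 = 7982.4528

7982.4528 $/yr


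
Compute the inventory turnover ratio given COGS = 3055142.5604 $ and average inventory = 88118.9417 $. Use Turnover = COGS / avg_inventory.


Turnover = 3055142.5604 / 88118.9417 = 34.6707

34.6707


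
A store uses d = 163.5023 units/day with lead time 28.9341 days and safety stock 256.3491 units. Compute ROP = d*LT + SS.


d*LT = 163.5023 * 28.9341 = 4730.7919
ROP = 4730.7919 + 256.3491 = 4987.1410

4987.1410 units


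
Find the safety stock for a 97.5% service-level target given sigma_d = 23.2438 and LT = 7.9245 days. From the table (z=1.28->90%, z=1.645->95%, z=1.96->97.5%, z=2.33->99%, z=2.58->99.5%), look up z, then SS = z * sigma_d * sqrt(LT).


From the table, SL = 97.5% corresponds to z = 1.96
sqrt(LT) = sqrt(7.9245) = 2.8150
SS = 1.96 * 23.2438 * 2.8150 = 128.2476

128.2476 units


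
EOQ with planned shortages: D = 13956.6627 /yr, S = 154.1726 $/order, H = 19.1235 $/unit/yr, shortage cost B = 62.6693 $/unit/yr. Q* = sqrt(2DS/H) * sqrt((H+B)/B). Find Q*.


sqrt(2DS/H) = 474.3793
sqrt((H+B)/B) = 1.1424
Q* = 474.3793 * 1.1424 = 541.9457

541.9457 units


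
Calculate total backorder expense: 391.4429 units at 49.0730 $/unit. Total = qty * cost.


Total = 391.4429 * 49.0730 = 19209.2774

19209.2774 $


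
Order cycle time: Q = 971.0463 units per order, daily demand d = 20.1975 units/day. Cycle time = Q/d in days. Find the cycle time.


Cycle = 971.0463 / 20.1975 = 48.0775

48.0775 days


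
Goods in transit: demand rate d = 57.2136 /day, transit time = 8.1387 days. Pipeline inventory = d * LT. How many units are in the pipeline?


Pipeline = 57.2136 * 8.1387 = 465.6443

465.6443 units


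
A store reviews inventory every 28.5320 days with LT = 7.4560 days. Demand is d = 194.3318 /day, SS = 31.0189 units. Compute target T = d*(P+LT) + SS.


P + LT = 35.9880
d*(P+LT) = 194.3318 * 35.9880 = 6993.6128
T = 6993.6128 + 31.0189 = 7024.6317

7024.6317 units


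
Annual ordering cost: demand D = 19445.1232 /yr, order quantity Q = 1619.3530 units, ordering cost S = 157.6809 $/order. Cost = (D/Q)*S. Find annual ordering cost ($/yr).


Number of orders = D/Q = 12.0080
Cost = 12.0080 * 157.6809 = 1893.4257

1893.4257 $/yr


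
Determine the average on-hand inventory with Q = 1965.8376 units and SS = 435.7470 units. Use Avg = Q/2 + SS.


Q/2 = 982.9188
Avg = 982.9188 + 435.7470 = 1418.6658

1418.6658 units


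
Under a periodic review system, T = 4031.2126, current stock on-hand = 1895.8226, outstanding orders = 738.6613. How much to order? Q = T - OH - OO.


Inventory position = OH + OO = 1895.8226 + 738.6613 = 2634.4839
Q = 4031.2126 - 2634.4839 = 1396.7287

1396.7287 units


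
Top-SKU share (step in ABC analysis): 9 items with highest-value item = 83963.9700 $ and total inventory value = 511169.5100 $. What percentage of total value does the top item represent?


Top item = 83963.9700
Total = 511169.5100
Percentage = 83963.9700 / 511169.5100 * 100 = 16.4259

16.4259%


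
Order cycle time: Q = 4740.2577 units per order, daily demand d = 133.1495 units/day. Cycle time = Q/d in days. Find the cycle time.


Cycle = 4740.2577 / 133.1495 = 35.6010

35.6010 days


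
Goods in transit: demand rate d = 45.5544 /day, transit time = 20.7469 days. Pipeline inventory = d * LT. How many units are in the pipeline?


Pipeline = 45.5544 * 20.7469 = 945.1126

945.1126 units


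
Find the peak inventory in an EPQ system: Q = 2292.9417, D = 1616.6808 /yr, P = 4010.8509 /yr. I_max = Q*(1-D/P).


D/P = 0.4031
1 - D/P = 0.5969
I_max = 2292.9417 * 0.5969 = 1368.7102

1368.7102 units


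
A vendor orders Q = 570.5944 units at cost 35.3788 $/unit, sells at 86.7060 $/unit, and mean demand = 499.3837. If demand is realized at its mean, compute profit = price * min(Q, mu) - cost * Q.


Sales at mu = min(570.5944, 499.3837) = 499.3837
Revenue = 86.7060 * 499.3837 = 43299.5631
Total cost = 35.3788 * 570.5944 = 20186.9452
Profit = 43299.5631 - 20186.9452 = 23112.6179

23112.6179 $


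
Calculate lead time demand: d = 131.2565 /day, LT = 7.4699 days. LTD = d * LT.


LTD = 131.2565 * 7.4699 = 980.4729

980.4729 units


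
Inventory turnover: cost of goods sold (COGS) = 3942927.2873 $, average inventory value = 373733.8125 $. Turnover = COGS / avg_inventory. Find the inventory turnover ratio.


Turnover = 3942927.2873 / 373733.8125 = 10.5501

10.5501


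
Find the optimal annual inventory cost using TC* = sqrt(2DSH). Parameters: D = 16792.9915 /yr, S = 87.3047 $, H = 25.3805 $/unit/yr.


2*D*S*H = 74421061.7422
TC* = sqrt(74421061.7422) = 8626.7643

8626.7643 $/yr


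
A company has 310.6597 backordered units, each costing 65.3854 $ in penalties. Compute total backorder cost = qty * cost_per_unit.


Total = 310.6597 * 65.3854 = 20312.6087

20312.6087 $


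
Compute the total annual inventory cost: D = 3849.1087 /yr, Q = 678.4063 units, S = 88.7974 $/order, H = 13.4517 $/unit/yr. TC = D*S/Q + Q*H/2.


Ordering cost = D*S/Q = 503.8144
Holding cost = Q*H/2 = 4562.8590
TC = 503.8144 + 4562.8590 = 5066.6734

5066.6734 $/yr


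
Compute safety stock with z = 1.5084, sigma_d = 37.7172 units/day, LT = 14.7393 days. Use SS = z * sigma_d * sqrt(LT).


sqrt(LT) = sqrt(14.7393) = 3.8392
SS = 1.5084 * 37.7172 * 3.8392 = 218.4210

218.4210 units


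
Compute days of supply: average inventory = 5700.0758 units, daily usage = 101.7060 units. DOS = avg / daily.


DOS = 5700.0758 / 101.7060 = 56.0446

56.0446 days


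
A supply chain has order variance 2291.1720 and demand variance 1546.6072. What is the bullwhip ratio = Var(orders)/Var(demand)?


BW = 2291.1720 / 1546.6072 = 1.4814

1.4814


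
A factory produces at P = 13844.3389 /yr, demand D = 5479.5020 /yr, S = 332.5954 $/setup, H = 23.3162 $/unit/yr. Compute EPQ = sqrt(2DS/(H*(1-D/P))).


1 - D/P = 1 - 0.3958 = 0.6042
H*(1-D/P) = 14.0878
2DS = 3644914.3190
EPQ = sqrt(258728.5154) = 508.6536

508.6536 units


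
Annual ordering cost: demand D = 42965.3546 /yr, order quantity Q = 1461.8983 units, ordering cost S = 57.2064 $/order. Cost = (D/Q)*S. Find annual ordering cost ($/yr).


Number of orders = D/Q = 29.3901
Cost = 29.3901 * 57.2064 = 1681.3025

1681.3025 $/yr


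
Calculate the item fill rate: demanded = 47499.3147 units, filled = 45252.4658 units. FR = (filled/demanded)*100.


FR = 45252.4658 / 47499.3147 * 100 = 95.2697

95.2697%


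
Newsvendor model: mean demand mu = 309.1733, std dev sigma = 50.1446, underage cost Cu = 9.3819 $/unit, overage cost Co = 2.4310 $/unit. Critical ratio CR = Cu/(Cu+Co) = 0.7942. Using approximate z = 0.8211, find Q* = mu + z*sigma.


CR = Cu/(Cu+Co) = 9.3819/(9.3819+2.4310) = 0.7942
z = 0.8211
Q* = 309.1733 + 0.8211 * 50.1446 = 350.3470

350.3470 units


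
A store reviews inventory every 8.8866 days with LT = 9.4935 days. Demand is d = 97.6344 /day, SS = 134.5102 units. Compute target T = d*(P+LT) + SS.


P + LT = 18.3801
d*(P+LT) = 97.6344 * 18.3801 = 1794.5300
T = 1794.5300 + 134.5102 = 1929.0402

1929.0402 units


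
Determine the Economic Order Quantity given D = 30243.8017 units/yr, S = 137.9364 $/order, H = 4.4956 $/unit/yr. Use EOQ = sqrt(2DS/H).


2*D*S = 2 * 30243.8017 * 137.9364 = 8343442.2576
2*D*S/H = 1855912.9499
EOQ = sqrt(1855912.9499) = 1362.3190

1362.3190 units


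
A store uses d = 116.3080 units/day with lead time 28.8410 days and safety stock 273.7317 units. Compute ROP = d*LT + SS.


d*LT = 116.3080 * 28.8410 = 3354.4390
ROP = 3354.4390 + 273.7317 = 3628.1707

3628.1707 units


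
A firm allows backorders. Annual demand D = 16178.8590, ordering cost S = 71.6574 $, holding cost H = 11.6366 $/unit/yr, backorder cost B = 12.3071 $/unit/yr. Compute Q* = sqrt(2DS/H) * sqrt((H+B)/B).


sqrt(2DS/H) = 446.3817
sqrt((H+B)/B) = 1.3948
Q* = 446.3817 * 1.3948 = 622.6216

622.6216 units


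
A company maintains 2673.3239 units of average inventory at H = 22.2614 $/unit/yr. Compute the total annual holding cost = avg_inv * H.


Cost = 2673.3239 * 22.2614 = 59511.9327

59511.9327 $/yr


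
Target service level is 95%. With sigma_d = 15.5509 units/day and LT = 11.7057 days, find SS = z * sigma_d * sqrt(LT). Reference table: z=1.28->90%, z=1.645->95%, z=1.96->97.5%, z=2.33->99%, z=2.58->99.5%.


From the table, SL = 95% corresponds to z = 1.645
sqrt(LT) = sqrt(11.7057) = 3.4214
SS = 1.645 * 15.5509 * 3.4214 = 87.5226

87.5226 units


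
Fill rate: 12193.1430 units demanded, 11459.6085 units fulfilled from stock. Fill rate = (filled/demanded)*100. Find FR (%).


FR = 11459.6085 / 12193.1430 * 100 = 93.9840

93.9840%


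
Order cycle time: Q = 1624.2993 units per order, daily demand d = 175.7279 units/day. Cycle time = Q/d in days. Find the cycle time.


Cycle = 1624.2993 / 175.7279 = 9.2433

9.2433 days


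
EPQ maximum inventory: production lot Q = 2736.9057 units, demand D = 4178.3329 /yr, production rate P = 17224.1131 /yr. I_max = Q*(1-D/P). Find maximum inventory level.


D/P = 0.2426
1 - D/P = 0.7574
I_max = 2736.9057 * 0.7574 = 2072.9700

2072.9700 units


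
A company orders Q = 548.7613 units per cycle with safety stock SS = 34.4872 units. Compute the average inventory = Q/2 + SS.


Q/2 = 274.3807
Avg = 274.3807 + 34.4872 = 308.8678

308.8678 units


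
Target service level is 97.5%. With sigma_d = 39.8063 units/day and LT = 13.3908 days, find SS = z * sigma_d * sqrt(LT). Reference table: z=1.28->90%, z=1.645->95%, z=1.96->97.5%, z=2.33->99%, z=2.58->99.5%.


From the table, SL = 97.5% corresponds to z = 1.96
sqrt(LT) = sqrt(13.3908) = 3.6593
SS = 1.96 * 39.8063 * 3.6593 = 285.5033

285.5033 units


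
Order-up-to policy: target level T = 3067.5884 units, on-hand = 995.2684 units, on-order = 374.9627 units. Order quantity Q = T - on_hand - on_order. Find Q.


Inventory position = OH + OO = 995.2684 + 374.9627 = 1370.2311
Q = 3067.5884 - 1370.2311 = 1697.3573

1697.3573 units


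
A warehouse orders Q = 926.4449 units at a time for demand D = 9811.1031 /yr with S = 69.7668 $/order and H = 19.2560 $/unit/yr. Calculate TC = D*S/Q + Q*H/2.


Ordering cost = D*S/Q = 738.8343
Holding cost = Q*H/2 = 8919.8115
TC = 738.8343 + 8919.8115 = 9658.6458

9658.6458 $/yr


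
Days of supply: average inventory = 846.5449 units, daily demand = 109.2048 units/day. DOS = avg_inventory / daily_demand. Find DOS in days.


DOS = 846.5449 / 109.2048 = 7.7519

7.7519 days


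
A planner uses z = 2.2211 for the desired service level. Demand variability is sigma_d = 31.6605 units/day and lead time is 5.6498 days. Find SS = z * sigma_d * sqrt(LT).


sqrt(LT) = sqrt(5.6498) = 2.3769
SS = 2.2211 * 31.6605 * 2.3769 = 167.1485

167.1485 units


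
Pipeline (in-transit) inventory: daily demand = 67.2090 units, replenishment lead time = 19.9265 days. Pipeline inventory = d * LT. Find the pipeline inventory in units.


Pipeline = 67.2090 * 19.9265 = 1339.2401

1339.2401 units


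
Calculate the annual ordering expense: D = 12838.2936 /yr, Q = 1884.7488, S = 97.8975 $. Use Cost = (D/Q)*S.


Number of orders = D/Q = 6.8117
Cost = 6.8117 * 97.8975 = 666.8458

666.8458 $/yr


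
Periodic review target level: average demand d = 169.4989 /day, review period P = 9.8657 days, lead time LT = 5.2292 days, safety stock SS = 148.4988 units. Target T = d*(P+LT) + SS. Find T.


P + LT = 15.0949
d*(P+LT) = 169.4989 * 15.0949 = 2558.5689
T = 2558.5689 + 148.4988 = 2707.0677

2707.0677 units


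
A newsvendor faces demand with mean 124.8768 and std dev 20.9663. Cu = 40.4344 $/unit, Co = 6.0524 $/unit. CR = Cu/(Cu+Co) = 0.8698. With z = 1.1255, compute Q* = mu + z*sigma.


CR = Cu/(Cu+Co) = 40.4344/(40.4344+6.0524) = 0.8698
z = 1.1255
Q* = 124.8768 + 1.1255 * 20.9663 = 148.4744

148.4744 units


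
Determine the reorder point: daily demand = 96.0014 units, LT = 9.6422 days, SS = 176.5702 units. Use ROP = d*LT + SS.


d*LT = 96.0014 * 9.6422 = 925.6647
ROP = 925.6647 + 176.5702 = 1102.2349

1102.2349 units


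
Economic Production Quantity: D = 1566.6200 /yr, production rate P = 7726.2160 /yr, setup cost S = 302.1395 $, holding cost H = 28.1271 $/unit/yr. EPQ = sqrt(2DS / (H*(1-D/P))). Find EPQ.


1 - D/P = 1 - 0.2028 = 0.7972
H*(1-D/P) = 22.4239
2DS = 946675.5670
EPQ = sqrt(42217.3363) = 205.4686

205.4686 units


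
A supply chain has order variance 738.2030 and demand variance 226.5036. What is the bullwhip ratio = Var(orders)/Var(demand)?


BW = 738.2030 / 226.5036 = 3.2591

3.2591


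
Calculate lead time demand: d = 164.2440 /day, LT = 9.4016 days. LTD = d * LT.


LTD = 164.2440 * 9.4016 = 1544.1564

1544.1564 units


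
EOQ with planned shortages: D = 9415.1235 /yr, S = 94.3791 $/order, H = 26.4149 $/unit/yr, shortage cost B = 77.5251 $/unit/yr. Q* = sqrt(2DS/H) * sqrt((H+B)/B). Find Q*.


sqrt(2DS/H) = 259.3830
sqrt((H+B)/B) = 1.1579
Q* = 259.3830 * 1.1579 = 300.3389

300.3389 units


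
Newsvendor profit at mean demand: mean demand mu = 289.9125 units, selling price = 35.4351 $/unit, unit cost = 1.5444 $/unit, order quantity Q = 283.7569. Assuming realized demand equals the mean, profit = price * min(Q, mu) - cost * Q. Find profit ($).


Sales at mu = min(283.7569, 289.9125) = 283.7569
Revenue = 35.4351 * 283.7569 = 10054.9541
Total cost = 1.5444 * 283.7569 = 438.2342
Profit = 10054.9541 - 438.2342 = 9616.7200

9616.7200 $


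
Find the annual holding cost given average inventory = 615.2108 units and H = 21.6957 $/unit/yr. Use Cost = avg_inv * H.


Cost = 615.2108 * 21.6957 = 13347.4290

13347.4290 $/yr


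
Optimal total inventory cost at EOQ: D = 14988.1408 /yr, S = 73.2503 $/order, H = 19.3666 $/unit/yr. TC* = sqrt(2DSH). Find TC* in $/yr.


2*D*S*H = 42524630.6575
TC* = sqrt(42524630.6575) = 6521.0912

6521.0912 $/yr


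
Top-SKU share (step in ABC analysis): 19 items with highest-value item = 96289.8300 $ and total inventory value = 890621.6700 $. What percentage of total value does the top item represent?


Top item = 96289.8300
Total = 890621.6700
Percentage = 96289.8300 / 890621.6700 * 100 = 10.8115

10.8115%


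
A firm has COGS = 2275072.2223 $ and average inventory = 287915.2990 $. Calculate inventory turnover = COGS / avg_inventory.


Turnover = 2275072.2223 / 287915.2990 = 7.9019

7.9019


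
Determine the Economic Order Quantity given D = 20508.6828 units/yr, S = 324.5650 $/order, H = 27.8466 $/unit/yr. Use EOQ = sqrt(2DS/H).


2*D*S = 2 * 20508.6828 * 324.5650 = 13312801.2660
2*D*S/H = 478076.3636
EOQ = sqrt(478076.3636) = 691.4307

691.4307 units


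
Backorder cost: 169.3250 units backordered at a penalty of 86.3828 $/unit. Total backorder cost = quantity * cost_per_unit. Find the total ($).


Total = 169.3250 * 86.3828 = 14626.7676

14626.7676 $


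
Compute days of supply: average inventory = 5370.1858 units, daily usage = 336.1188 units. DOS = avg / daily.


DOS = 5370.1858 / 336.1188 = 15.9770

15.9770 days


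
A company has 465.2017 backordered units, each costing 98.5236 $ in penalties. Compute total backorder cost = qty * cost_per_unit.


Total = 465.2017 * 98.5236 = 45833.3462

45833.3462 $


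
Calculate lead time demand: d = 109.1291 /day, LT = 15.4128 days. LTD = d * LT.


LTD = 109.1291 * 15.4128 = 1681.9850

1681.9850 units


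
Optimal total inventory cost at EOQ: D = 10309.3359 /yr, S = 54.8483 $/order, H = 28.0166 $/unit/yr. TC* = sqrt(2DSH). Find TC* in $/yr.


2*D*S*H = 31683947.6267
TC* = sqrt(31683947.6267) = 5628.8496

5628.8496 $/yr


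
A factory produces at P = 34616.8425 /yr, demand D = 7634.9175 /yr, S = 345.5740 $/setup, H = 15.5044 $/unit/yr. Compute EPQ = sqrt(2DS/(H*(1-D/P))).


1 - D/P = 1 - 0.2206 = 0.7794
H*(1-D/P) = 12.0848
2DS = 5276857.9603
EPQ = sqrt(436651.5049) = 660.7961

660.7961 units


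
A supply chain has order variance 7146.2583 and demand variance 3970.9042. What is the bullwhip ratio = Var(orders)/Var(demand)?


BW = 7146.2583 / 3970.9042 = 1.7997

1.7997


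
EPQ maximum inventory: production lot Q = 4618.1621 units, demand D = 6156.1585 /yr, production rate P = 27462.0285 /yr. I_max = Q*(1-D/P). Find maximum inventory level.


D/P = 0.2242
1 - D/P = 0.7758
I_max = 4618.1621 * 0.7758 = 3582.9094

3582.9094 units


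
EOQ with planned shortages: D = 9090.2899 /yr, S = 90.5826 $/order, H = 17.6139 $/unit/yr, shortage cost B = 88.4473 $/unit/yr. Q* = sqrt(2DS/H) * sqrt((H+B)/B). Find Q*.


sqrt(2DS/H) = 305.7725
sqrt((H+B)/B) = 1.0951
Q* = 305.7725 * 1.0951 = 334.8378

334.8378 units


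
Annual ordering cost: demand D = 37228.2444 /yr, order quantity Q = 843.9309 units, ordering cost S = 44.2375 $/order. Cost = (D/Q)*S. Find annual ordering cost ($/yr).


Number of orders = D/Q = 44.1129
Cost = 44.1129 * 44.2375 = 1951.4447

1951.4447 $/yr


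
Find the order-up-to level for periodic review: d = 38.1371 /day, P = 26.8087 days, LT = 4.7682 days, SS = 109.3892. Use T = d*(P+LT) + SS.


P + LT = 31.5769
d*(P+LT) = 38.1371 * 31.5769 = 1204.2514
T = 1204.2514 + 109.3892 = 1313.6406

1313.6406 units


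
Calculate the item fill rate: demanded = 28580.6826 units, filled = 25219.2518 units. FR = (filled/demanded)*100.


FR = 25219.2518 / 28580.6826 * 100 = 88.2388

88.2388%


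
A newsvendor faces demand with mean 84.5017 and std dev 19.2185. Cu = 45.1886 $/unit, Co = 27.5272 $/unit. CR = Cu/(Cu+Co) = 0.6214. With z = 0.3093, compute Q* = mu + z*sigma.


CR = Cu/(Cu+Co) = 45.1886/(45.1886+27.5272) = 0.6214
z = 0.3093
Q* = 84.5017 + 0.3093 * 19.2185 = 90.4460

90.4460 units


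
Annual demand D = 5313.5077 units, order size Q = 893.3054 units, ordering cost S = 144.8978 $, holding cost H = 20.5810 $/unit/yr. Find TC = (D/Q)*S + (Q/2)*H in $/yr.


Ordering cost = D*S/Q = 861.8727
Holding cost = Q*H/2 = 9192.5592
TC = 861.8727 + 9192.5592 = 10054.4320

10054.4320 $/yr


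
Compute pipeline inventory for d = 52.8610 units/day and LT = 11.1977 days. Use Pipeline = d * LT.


Pipeline = 52.8610 * 11.1977 = 591.9216

591.9216 units


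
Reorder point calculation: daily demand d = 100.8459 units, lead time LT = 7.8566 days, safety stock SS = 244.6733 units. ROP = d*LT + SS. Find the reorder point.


d*LT = 100.8459 * 7.8566 = 792.3059
ROP = 792.3059 + 244.6733 = 1036.9792

1036.9792 units


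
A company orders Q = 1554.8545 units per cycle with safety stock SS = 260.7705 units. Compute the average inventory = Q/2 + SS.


Q/2 = 777.4272
Avg = 777.4272 + 260.7705 = 1038.1978

1038.1978 units


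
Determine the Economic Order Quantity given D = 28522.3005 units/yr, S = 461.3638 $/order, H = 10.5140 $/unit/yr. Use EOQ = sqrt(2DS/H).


2*D*S = 2 * 28522.3005 * 461.3638 = 26318313.8868
2*D*S/H = 2503168.5264
EOQ = sqrt(2503168.5264) = 1582.1405

1582.1405 units


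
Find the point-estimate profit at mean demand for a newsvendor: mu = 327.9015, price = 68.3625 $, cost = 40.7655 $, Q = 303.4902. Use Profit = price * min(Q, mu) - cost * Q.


Sales at mu = min(303.4902, 327.9015) = 303.4902
Revenue = 68.3625 * 303.4902 = 20747.3488
Total cost = 40.7655 * 303.4902 = 12371.9297
Profit = 20747.3488 - 12371.9297 = 8375.4190

8375.4190 $


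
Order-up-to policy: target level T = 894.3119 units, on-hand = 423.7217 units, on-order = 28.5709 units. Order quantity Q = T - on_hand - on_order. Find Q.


Inventory position = OH + OO = 423.7217 + 28.5709 = 452.2926
Q = 894.3119 - 452.2926 = 442.0193

442.0193 units


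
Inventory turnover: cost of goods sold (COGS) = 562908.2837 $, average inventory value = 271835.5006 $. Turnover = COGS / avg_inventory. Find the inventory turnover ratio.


Turnover = 562908.2837 / 271835.5006 = 2.0708

2.0708


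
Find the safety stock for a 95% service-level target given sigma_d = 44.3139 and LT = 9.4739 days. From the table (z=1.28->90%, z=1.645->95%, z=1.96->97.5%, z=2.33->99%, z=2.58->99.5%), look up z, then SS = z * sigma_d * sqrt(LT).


From the table, SL = 95% corresponds to z = 1.645
sqrt(LT) = sqrt(9.4739) = 3.0780
SS = 1.645 * 44.3139 * 3.0780 = 224.3728

224.3728 units


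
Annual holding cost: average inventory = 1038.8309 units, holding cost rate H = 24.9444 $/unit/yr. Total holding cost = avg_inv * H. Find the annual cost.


Cost = 1038.8309 * 24.9444 = 25913.0135

25913.0135 $/yr


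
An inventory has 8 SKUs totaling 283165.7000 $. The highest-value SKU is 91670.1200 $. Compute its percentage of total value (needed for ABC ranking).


Top item = 91670.1200
Total = 283165.7000
Percentage = 91670.1200 / 283165.7000 * 100 = 32.3733

32.3733%


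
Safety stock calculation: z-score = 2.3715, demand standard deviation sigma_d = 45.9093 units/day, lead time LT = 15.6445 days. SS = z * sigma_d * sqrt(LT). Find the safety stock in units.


sqrt(LT) = sqrt(15.6445) = 3.9553
SS = 2.3715 * 45.9093 * 3.9553 = 430.6304

430.6304 units


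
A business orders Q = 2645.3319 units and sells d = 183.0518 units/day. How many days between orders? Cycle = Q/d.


Cycle = 2645.3319 / 183.0518 = 14.4513

14.4513 days


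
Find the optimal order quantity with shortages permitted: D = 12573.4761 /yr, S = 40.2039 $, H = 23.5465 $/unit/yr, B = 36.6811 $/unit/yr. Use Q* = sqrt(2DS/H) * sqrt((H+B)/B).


sqrt(2DS/H) = 207.2114
sqrt((H+B)/B) = 1.2814
Q* = 207.2114 * 1.2814 = 265.5157

265.5157 units


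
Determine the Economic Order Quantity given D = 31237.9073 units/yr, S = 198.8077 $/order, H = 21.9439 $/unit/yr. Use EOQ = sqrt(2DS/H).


2*D*S = 2 * 31237.9073 * 198.8077 = 12420673.0063
2*D*S/H = 566019.3952
EOQ = sqrt(566019.3952) = 752.3426

752.3426 units


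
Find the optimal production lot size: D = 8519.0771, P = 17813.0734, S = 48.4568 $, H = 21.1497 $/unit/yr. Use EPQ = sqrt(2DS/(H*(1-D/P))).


1 - D/P = 1 - 0.4782 = 0.5218
H*(1-D/P) = 11.0349
2DS = 825614.4304
EPQ = sqrt(74818.5739) = 273.5298

273.5298 units


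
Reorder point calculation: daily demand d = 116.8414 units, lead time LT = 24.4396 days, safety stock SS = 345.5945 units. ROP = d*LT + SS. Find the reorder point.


d*LT = 116.8414 * 24.4396 = 2855.5571
ROP = 2855.5571 + 345.5945 = 3201.1516

3201.1516 units


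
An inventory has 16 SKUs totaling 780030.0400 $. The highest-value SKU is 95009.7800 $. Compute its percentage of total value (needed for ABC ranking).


Top item = 95009.7800
Total = 780030.0400
Percentage = 95009.7800 / 780030.0400 * 100 = 12.1803

12.1803%


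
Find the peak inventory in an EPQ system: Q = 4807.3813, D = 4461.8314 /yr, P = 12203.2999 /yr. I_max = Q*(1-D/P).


D/P = 0.3656
1 - D/P = 0.6344
I_max = 4807.3813 * 0.6344 = 3049.6826

3049.6826 units


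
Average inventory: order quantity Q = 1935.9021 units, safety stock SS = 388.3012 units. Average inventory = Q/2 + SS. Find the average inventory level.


Q/2 = 967.9511
Avg = 967.9511 + 388.3012 = 1356.2523

1356.2523 units


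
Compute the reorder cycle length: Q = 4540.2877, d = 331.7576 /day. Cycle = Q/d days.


Cycle = 4540.2877 / 331.7576 = 13.6856

13.6856 days


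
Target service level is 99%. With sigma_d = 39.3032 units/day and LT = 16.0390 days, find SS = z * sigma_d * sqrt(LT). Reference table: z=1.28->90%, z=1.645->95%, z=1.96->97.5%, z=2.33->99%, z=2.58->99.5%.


From the table, SL = 99% corresponds to z = 2.33
sqrt(LT) = sqrt(16.0390) = 4.0049
SS = 2.33 * 39.3032 * 4.0049 = 366.7520

366.7520 units


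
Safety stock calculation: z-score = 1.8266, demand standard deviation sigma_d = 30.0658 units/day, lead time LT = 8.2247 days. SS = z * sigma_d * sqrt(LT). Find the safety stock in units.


sqrt(LT) = sqrt(8.2247) = 2.8679
SS = 1.8266 * 30.0658 * 2.8679 = 157.4984

157.4984 units


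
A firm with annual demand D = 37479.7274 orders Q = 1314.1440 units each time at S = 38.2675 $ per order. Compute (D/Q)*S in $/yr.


Number of orders = D/Q = 28.5203
Cost = 28.5203 * 38.2675 = 1091.3990

1091.3990 $/yr


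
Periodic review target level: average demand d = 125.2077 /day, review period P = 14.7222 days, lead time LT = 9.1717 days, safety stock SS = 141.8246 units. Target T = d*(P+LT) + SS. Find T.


P + LT = 23.8939
d*(P+LT) = 125.2077 * 23.8939 = 2991.7003
T = 2991.7003 + 141.8246 = 3133.5249

3133.5249 units


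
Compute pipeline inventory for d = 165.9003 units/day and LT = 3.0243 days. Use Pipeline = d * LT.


Pipeline = 165.9003 * 3.0243 = 501.7323

501.7323 units


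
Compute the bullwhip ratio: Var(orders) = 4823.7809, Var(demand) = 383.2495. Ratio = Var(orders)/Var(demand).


BW = 4823.7809 / 383.2495 = 12.5865

12.5865


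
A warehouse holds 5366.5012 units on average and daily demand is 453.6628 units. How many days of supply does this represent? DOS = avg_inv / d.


DOS = 5366.5012 / 453.6628 = 11.8293

11.8293 days


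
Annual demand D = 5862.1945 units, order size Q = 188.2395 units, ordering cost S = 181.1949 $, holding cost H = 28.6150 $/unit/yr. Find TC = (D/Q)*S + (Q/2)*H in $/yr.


Ordering cost = D*S/Q = 5642.8101
Holding cost = Q*H/2 = 2693.2366
TC = 5642.8101 + 2693.2366 = 8336.0467

8336.0467 $/yr


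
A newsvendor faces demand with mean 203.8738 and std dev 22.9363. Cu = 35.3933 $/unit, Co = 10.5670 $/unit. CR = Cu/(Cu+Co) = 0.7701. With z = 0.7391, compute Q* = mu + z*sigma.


CR = Cu/(Cu+Co) = 35.3933/(35.3933+10.5670) = 0.7701
z = 0.7391
Q* = 203.8738 + 0.7391 * 22.9363 = 220.8260

220.8260 units


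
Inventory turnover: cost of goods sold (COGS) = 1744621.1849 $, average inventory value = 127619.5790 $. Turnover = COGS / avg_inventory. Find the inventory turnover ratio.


Turnover = 1744621.1849 / 127619.5790 = 13.6705

13.6705


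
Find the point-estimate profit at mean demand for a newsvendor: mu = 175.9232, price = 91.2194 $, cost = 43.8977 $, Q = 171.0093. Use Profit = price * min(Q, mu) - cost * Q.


Sales at mu = min(171.0093, 175.9232) = 171.0093
Revenue = 91.2194 * 171.0093 = 15599.3657
Total cost = 43.8977 * 171.0093 = 7506.9149
Profit = 15599.3657 - 7506.9149 = 8092.4508

8092.4508 $


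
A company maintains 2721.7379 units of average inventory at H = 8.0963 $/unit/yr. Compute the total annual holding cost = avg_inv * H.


Cost = 2721.7379 * 8.0963 = 22036.0066

22036.0066 $/yr


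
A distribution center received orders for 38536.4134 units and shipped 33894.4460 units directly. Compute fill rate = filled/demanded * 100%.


FR = 33894.4460 / 38536.4134 * 100 = 87.9543

87.9543%


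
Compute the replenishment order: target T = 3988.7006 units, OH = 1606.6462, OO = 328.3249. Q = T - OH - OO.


Inventory position = OH + OO = 1606.6462 + 328.3249 = 1934.9711
Q = 3988.7006 - 1934.9711 = 2053.7295

2053.7295 units


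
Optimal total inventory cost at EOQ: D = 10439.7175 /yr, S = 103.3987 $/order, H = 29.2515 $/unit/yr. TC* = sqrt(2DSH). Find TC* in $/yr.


2*D*S*H = 63151251.6049
TC* = sqrt(63151251.6049) = 7946.7762

7946.7762 $/yr


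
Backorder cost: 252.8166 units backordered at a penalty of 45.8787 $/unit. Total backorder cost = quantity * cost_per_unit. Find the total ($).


Total = 252.8166 * 45.8787 = 11598.8969

11598.8969 $


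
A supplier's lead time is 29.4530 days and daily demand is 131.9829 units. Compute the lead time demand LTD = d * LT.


LTD = 131.9829 * 29.4530 = 3887.2924

3887.2924 units


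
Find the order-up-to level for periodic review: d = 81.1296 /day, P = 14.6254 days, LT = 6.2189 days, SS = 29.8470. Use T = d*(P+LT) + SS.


P + LT = 20.8443
d*(P+LT) = 81.1296 * 20.8443 = 1691.0897
T = 1691.0897 + 29.8470 = 1720.9367

1720.9367 units


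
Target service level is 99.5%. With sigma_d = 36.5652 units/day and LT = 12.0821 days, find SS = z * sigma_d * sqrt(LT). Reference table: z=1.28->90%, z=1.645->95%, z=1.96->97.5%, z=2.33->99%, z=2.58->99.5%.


From the table, SL = 99.5% corresponds to z = 2.58
sqrt(LT) = sqrt(12.0821) = 3.4759
SS = 2.58 * 36.5652 * 3.4759 = 327.9132

327.9132 units


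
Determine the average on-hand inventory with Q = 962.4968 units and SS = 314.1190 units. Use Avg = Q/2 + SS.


Q/2 = 481.2484
Avg = 481.2484 + 314.1190 = 795.3674

795.3674 units


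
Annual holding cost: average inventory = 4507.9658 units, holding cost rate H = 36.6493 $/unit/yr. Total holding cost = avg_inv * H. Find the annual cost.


Cost = 4507.9658 * 36.6493 = 165213.7910

165213.7910 $/yr


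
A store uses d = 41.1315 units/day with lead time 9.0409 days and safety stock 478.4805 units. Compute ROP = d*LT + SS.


d*LT = 41.1315 * 9.0409 = 371.8658
ROP = 371.8658 + 478.4805 = 850.3463

850.3463 units


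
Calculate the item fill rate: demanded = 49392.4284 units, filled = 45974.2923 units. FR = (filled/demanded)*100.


FR = 45974.2923 / 49392.4284 * 100 = 93.0796

93.0796%


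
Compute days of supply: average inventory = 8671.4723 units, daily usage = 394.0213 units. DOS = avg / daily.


DOS = 8671.4723 / 394.0213 = 22.0076

22.0076 days


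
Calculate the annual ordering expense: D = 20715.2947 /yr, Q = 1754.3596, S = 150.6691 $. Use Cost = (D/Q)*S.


Number of orders = D/Q = 11.8079
Cost = 11.8079 * 150.6691 = 1779.0850

1779.0850 $/yr


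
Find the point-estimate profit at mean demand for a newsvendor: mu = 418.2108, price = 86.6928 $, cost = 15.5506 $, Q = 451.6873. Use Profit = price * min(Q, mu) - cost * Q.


Sales at mu = min(451.6873, 418.2108) = 418.2108
Revenue = 86.6928 * 418.2108 = 36255.8652
Total cost = 15.5506 * 451.6873 = 7024.0085
Profit = 36255.8652 - 7024.0085 = 29231.8567

29231.8567 $


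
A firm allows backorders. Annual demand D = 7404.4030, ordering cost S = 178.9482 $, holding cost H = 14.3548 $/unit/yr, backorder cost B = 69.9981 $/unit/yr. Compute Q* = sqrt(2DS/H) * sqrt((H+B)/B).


sqrt(2DS/H) = 429.6602
sqrt((H+B)/B) = 1.0978
Q* = 429.6602 * 1.0978 = 471.6632

471.6632 units


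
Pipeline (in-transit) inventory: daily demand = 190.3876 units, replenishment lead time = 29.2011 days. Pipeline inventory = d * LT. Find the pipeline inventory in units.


Pipeline = 190.3876 * 29.2011 = 5559.5273

5559.5273 units


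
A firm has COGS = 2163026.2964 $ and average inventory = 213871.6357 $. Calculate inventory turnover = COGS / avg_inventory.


Turnover = 2163026.2964 / 213871.6357 = 10.1137

10.1137


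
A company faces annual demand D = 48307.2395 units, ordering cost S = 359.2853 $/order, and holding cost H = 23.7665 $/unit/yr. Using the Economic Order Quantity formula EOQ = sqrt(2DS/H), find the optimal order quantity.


2*D*S = 2 * 48307.2395 * 359.2853 = 34712162.0719
2*D*S/H = 1460550.0209
EOQ = sqrt(1460550.0209) = 1208.5322

1208.5322 units
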